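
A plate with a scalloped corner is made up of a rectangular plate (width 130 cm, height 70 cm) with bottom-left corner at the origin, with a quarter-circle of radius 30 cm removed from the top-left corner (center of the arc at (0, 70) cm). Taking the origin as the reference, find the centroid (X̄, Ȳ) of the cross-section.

X̄ = 69.40 cm, Ȳ = 33.12 cm

plate: A = 130 × 70 = 9100.00, centroid at (65.00, 35.00).
removed quarter-circle: A = −¼π·30² = -706.86, centroid at (12.73, 57.27).
ΣA = 8393.14 cm²
ΣAX̄ = (9100.00)(65.00) + (-706.86)(12.73) = 582500.00 cm³
ΣAȲ = (9100.00)(35.00) + (-706.86)(57.27) = 278019.92 cm³
X̄ = 582500.00 / 8393.14 = 69.40 cm
Ȳ = 278019.92 / 8393.14 = 33.12 cm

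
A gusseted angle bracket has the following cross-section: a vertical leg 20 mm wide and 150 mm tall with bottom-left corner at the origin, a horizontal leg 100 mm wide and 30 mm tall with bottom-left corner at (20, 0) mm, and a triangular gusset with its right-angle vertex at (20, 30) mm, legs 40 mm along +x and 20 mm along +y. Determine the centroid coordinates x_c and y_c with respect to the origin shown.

vertical leg: A = 20 × 150 = 3000.00, centroid at (10.00, 75.00).
horizontal leg: A = 100 × 30 = 3000.00, centroid at (70.00, 15.00).
gusset: A = ½·40·20 = 400.00, centroid at (33.33, 36.67).
ΣA = 6400.00 mm²
ΣAx_c = (3000.00)(10.00) + (3000.00)(70.00) + (400.00)(33.33) = 253333.33 mm³
ΣAy_c = (3000.00)(75.00) + (3000.00)(15.00) + (400.00)(36.67) = 284666.67 mm³
x_c = 253333.33 / 6400.00 = 39.58 mm
y_c = 284666.67 / 6400.00 = 44.48 mm

x_c = 39.58 mm, y_c = 44.48 mm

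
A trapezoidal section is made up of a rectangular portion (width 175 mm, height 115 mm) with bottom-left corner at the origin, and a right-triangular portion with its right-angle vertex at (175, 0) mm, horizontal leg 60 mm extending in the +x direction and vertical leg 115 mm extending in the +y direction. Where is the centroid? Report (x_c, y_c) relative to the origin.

rectangular portion: A = 175 × 115 = 20125.00, centroid at (87.50, 57.50).
triangular portion: A = ½·60·115 = 3450.00, centroid at (195.00, 38.33).
ΣA = 23575.00 mm²
ΣAx_c = (20125.00)(87.50) + (3450.00)(195.00) = 2433687.50 mm³
ΣAy_c = (20125.00)(57.50) + (3450.00)(38.33) = 1289437.50 mm³
x_c = 2433687.50 / 23575.00 = 103.23 mm
y_c = 1289437.50 / 23575.00 = 54.70 mm

x_c = 103.23 mm, y_c = 54.70 mm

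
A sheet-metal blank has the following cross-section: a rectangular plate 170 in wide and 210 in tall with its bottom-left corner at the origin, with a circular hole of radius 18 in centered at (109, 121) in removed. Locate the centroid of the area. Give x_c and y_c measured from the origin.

x_c = 84.30 in, y_c = 104.53 in

plate: A = 170 × 210 = 35700.00, centroid at (85.00, 105.00).
hole: A = −π·18² = -1017.88, centroid at (109.00, 121.00).
ΣA = 34682.12 in²
ΣAx_c = (35700.00)(85.00) + (-1017.88)(109.00) = 2923551.51 in³
ΣAy_c = (35700.00)(105.00) + (-1017.88)(121.00) = 3625337.00 in³
x_c = 2923551.51 / 34682.12 = 84.30 in
y_c = 3625337.00 / 34682.12 = 104.53 in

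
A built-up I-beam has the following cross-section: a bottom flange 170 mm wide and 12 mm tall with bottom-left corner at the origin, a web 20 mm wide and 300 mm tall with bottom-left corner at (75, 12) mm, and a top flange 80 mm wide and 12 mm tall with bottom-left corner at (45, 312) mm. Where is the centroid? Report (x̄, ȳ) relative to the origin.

Part | A | x̄ᵢ | ȳᵢ | A·x̄ᵢ | A·ȳᵢ
bottom flange | 2040.00 | 85.00 | 6.00 | 173400.00 | 12240.00
web | 6000.00 | 85.00 | 162.00 | 510000.00 | 972000.00
top flange | 960.00 | 85.00 | 318.00 | 81600.00 | 305280.00
Σ | 9000.00 |  |  | 765000.00 | 1289520.00
x̄ = 765000.00 / 9000.00 = 85.00 mm
ȳ = 1289520.00 / 9000.00 = 143.28 mm

x̄ = 85.00 mm, ȳ = 143.28 mm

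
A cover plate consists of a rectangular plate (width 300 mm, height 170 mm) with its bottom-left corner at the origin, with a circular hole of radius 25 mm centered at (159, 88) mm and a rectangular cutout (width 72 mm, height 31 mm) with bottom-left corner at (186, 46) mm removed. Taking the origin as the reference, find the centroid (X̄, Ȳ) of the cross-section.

plate: A = 300 × 170 = 51000.00, centroid at (150.00, 85.00).
hole 1: A = −π·25² = -1963.50, centroid at (159.00, 88.00).
hole 2: A = −(72 × 31) = -2232.00, centroid at (222.00, 61.50).
ΣA = 46804.50 mm²
ΣAX̄ = (51000.00)(150.00) + (-1963.50)(159.00) + (-2232.00)(222.00) = 6842300.23 mm³
ΣAȲ = (51000.00)(85.00) + (-1963.50)(88.00) + (-2232.00)(61.50) = 4024944.40 mm³
X̄ = 6842300.23 / 46804.50 = 146.19 mm
Ȳ = 4024944.40 / 46804.50 = 85.99 mm

X̄ = 146.19 mm, Ȳ = 85.99 mm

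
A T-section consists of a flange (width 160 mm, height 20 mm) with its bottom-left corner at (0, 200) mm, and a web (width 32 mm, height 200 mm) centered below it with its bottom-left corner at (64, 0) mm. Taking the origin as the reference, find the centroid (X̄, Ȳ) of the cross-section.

web: A = 32 × 200 = 6400.00, centroid at (80.00, 100.00).
flange: A = 160 × 20 = 3200.00, centroid at (80.00, 210.00).
ΣA = 9600.00 mm²
ΣAX̄ = (6400.00)(80.00) + (3200.00)(80.00) = 768000.00 mm³
ΣAȲ = (6400.00)(100.00) + (3200.00)(210.00) = 1312000.00 mm³
X̄ = 768000.00 / 9600.00 = 80.00 mm
Ȳ = 1312000.00 / 9600.00 = 136.67 mm

X̄ = 80.00 mm, Ȳ = 136.67 mm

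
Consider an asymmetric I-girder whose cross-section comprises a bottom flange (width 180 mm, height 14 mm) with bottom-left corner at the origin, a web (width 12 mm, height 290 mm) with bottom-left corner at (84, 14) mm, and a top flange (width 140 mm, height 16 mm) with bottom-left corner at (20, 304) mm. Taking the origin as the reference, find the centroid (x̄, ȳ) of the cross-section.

x̄ = 90.00 mm, ȳ = 154.11 mm

Part | A | x̄ᵢ | ȳᵢ | A·x̄ᵢ | A·ȳᵢ
bottom flange | 2520.00 | 90.00 | 7.00 | 226800.00 | 17640.00
web | 3480.00 | 90.00 | 159.00 | 313200.00 | 553320.00
top flange | 2240.00 | 90.00 | 312.00 | 201600.00 | 698880.00
Σ | 8240.00 |  |  | 741600.00 | 1269840.00
x̄ = 741600.00 / 8240.00 = 90.00 mm
ȳ = 1269840.00 / 8240.00 = 154.11 mm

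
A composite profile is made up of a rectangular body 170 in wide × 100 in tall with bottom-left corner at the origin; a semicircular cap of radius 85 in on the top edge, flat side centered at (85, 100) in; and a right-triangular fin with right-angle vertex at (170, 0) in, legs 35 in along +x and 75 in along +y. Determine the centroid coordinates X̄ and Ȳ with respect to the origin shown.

rectangular body: A = 170 × 100 = 17000.00, centroid at (85.00, 50.00).
semicircular top: A = ½π·85² = 11349.00, centroid at (85.00, 136.08).
triangular fin: A = ½·35·75 = 1312.50, centroid at (181.67, 25.00).
ΣA = 29661.50 in², ΣAX̄ = 2648102.79 in³, ΣAȲ = 2427129.51 in³.
X̄ = 2648102.79/29661.50 = 89.28 in; Ȳ = 2427129.51/29661.50 = 81.83 in.

X̄ = 89.28 in, Ȳ = 81.83 in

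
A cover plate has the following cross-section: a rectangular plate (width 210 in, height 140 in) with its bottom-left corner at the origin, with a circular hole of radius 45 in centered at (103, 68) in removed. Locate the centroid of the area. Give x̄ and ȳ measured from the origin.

x̄ = 105.55 in, ȳ = 70.55 in

Part | A | x̄ᵢ | ȳᵢ | A·x̄ᵢ | A·ȳᵢ
plate | 29400.00 | 105.00 | 70.00 | 3087000.00 | 2058000.00
hole | -6361.73 | 103.00 | 68.00 | -655257.69 | -432597.31
Σ | 23038.27 |  |  | 2431742.31 | 1625402.69
x̄ = 2431742.31 / 23038.27 = 105.55 in
ȳ = 1625402.69 / 23038.27 = 70.55 in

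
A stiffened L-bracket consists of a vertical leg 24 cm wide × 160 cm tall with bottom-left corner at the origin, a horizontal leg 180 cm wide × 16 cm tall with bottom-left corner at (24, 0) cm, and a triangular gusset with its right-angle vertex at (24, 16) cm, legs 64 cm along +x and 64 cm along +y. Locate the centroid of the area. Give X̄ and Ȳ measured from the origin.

vertical leg: A = 24 × 160 = 3840.00, centroid at (12.00, 80.00).
horizontal leg: A = 180 × 16 = 2880.00, centroid at (114.00, 8.00).
gusset: A = ½·64·64 = 2048.00, centroid at (45.33, 37.33).
ΣA = 8768.00 cm²
ΣAX̄ = (3840.00)(12.00) + (2880.00)(114.00) + (2048.00)(45.33) = 467242.67 cm³
ΣAȲ = (3840.00)(80.00) + (2880.00)(8.00) + (2048.00)(37.33) = 406698.67 cm³
X̄ = 467242.67 / 8768.00 = 53.29 cm
Ȳ = 406698.67 / 8768.00 = 46.38 cm

X̄ = 53.29 cm, Ȳ = 46.38 cm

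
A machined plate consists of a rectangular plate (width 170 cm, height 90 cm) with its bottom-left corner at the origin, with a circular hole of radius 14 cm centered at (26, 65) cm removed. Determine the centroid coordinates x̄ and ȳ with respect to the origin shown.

x̄ = 87.47 cm, ȳ = 44.16 cm

plate: A = 170 × 90 = 15300.00, centroid at (85.00, 45.00).
hole: A = −π·14² = -615.75, centroid at (26.00, 65.00).
ΣA = 14684.25 cm²
ΣAx̄ = (15300.00)(85.00) + (-615.75)(26.00) = 1284490.44 cm³
ΣAȳ = (15300.00)(45.00) + (-615.75)(65.00) = 648476.11 cm³
x̄ = 1284490.44 / 14684.25 = 87.47 cm
ȳ = 648476.11 / 14684.25 = 44.16 cm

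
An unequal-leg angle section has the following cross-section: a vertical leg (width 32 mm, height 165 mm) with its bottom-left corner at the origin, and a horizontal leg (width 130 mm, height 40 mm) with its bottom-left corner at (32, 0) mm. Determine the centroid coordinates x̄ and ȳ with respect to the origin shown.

x̄ = 56.19 mm, ȳ = 51.49 mm

Part | A | x̄ᵢ | ȳᵢ | A·x̄ᵢ | A·ȳᵢ
vertical leg | 5280.00 | 16.00 | 82.50 | 84480.00 | 435600.00
horizontal leg | 5200.00 | 97.00 | 20.00 | 504400.00 | 104000.00
Σ | 10480.00 |  |  | 588880.00 | 539600.00
x̄ = 588880.00 / 10480.00 = 56.19 mm
ȳ = 539600.00 / 10480.00 = 51.49 mm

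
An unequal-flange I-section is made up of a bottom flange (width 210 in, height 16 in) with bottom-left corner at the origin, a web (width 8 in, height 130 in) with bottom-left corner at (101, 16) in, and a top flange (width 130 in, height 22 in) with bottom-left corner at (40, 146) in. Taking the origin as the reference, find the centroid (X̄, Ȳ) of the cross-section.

Part | A | x̄ᵢ | ȳᵢ | A·x̄ᵢ | A·ȳᵢ
bottom flange | 3360.00 | 105.00 | 8.00 | 352800.00 | 26880.00
web | 1040.00 | 105.00 | 81.00 | 109200.00 | 84240.00
top flange | 2860.00 | 105.00 | 157.00 | 300300.00 | 449020.00
Σ | 7260.00 |  |  | 762300.00 | 560140.00
X̄ = 762300.00 / 7260.00 = 105.00 in
Ȳ = 560140.00 / 7260.00 = 77.15 in

X̄ = 105.00 in, Ȳ = 77.15 in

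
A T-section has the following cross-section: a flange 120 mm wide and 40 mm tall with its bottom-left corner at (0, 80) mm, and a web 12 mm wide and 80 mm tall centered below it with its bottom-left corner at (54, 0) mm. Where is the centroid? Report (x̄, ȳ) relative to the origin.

web: A = 12 × 80 = 960.00, centroid at (60.00, 40.00).
flange: A = 120 × 40 = 4800.00, centroid at (60.00, 100.00).
ΣA = 5760.00 mm², ΣAx̄ = 345600.00 mm³, ΣAȳ = 518400.00 mm³.
x̄ = 345600.00/5760.00 = 60.00 mm; ȳ = 518400.00/5760.00 = 90.00 mm.

x̄ = 60.00 mm, ȳ = 90.00 mm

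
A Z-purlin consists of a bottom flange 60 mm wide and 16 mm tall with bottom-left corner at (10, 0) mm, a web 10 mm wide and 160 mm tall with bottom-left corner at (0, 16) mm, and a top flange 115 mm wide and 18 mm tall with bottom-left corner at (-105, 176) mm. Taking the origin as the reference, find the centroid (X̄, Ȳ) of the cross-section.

X̄ = -11.21 mm, Ȳ = 117.54 mm

bottom flange: A = 60 × 16 = 960.00, centroid at (40.00, 8.00).
web: A = 10 × 160 = 1600.00, centroid at (5.00, 96.00).
top flange: A = 115 × 18 = 2070.00, centroid at (-47.50, 185.00).
ΣA = 4630.00 mm², ΣAX̄ = -51925.00 mm³, ΣAȲ = 544230.00 mm³.
X̄ = -51925.00/4630.00 = -11.21 mm; Ȳ = 544230.00/4630.00 = 117.54 mm.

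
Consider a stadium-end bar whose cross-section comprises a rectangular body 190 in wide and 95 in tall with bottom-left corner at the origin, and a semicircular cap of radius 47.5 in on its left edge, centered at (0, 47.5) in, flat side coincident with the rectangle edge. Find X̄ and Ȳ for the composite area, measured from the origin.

X̄ = 76.10 in, Ȳ = 47.50 in

rectangular body: A = 190 × 95 = 18050.00, centroid at (95.00, 47.50).
semicircular end: A = ½π·47.5² = 3544.11, centroid at (-20.16, 47.50).
ΣA = 21594.11 in²
ΣAX̄ = (18050.00)(95.00) + (3544.11)(-20.16) = 1643302.08 in³
ΣAȲ = (18050.00)(47.50) + (3544.11)(47.50) = 1025720.19 in³
X̄ = 1643302.08 / 21594.11 = 76.10 in
Ȳ = 1025720.19 / 21594.11 = 47.50 in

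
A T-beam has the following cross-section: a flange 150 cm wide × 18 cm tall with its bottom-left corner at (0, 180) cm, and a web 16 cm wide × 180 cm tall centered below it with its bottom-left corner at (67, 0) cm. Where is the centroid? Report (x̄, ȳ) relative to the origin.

Part | A | x̄ᵢ | ȳᵢ | A·x̄ᵢ | A·ȳᵢ
web | 2880.00 | 75.00 | 90.00 | 216000.00 | 259200.00
flange | 2700.00 | 75.00 | 189.00 | 202500.00 | 510300.00
Σ | 5580.00 |  |  | 418500.00 | 769500.00
x̄ = 418500.00 / 5580.00 = 75.00 cm
ȳ = 769500.00 / 5580.00 = 137.90 cm

x̄ = 75.00 cm, ȳ = 137.90 cm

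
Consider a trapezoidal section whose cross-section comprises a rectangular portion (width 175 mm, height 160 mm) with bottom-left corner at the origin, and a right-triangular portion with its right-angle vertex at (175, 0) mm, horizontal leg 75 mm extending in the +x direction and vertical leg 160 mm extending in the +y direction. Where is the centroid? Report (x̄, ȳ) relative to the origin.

x̄ = 107.35 mm, ȳ = 75.29 mm

rectangular portion: A = 175 × 160 = 28000.00, centroid at (87.50, 80.00).
triangular portion: A = ½·75·160 = 6000.00, centroid at (200.00, 53.33).
ΣA = 34000.00 mm²
ΣAx̄ = (28000.00)(87.50) + (6000.00)(200.00) = 3650000.00 mm³
ΣAȳ = (28000.00)(80.00) + (6000.00)(53.33) = 2560000.00 mm³
x̄ = 3650000.00 / 34000.00 = 107.35 mm
ȳ = 2560000.00 / 34000.00 = 75.29 mm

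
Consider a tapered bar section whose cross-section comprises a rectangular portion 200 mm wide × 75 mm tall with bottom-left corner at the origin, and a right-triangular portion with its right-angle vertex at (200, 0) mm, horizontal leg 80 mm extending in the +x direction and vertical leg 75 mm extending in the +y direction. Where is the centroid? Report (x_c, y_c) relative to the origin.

rectangular portion: A = 200 × 75 = 15000.00, centroid at (100.00, 37.50).
triangular portion: A = ½·80·75 = 3000.00, centroid at (226.67, 25.00).
ΣA = 18000.00 mm², ΣAx_c = 2180000.00 mm³, ΣAy_c = 637500.00 mm³.
x_c = 2180000.00/18000.00 = 121.11 mm; y_c = 637500.00/18000.00 = 35.42 mm.

x_c = 121.11 mm, y_c = 35.42 mm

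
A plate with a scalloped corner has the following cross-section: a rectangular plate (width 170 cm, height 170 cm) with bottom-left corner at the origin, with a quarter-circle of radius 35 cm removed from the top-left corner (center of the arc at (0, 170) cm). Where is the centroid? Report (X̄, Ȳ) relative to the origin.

X̄ = 87.42 cm, Ȳ = 82.58 cm

plate: A = 170 × 170 = 28900.00, centroid at (85.00, 85.00).
removed quarter-circle: A = −¼π·35² = -962.11, centroid at (14.85, 155.15).
ΣA = 27937.89 cm², ΣAX̄ = 2442208.33 cm³, ΣAȲ = 2307232.50 cm³.
X̄ = 2442208.33/27937.89 = 87.42 cm; Ȳ = 2307232.50/27937.89 = 82.58 cm.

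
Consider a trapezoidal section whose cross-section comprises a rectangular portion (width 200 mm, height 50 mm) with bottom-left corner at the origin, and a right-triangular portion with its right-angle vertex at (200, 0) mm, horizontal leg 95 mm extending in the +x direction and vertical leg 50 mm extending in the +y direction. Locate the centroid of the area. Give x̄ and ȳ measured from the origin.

x̄ = 125.27 mm, ȳ = 23.40 mm

rectangular portion: A = 200 × 50 = 10000.00, centroid at (100.00, 25.00).
triangular portion: A = ½·95·50 = 2375.00, centroid at (231.67, 16.67).
ΣA = 12375.00 mm²
ΣAx̄ = (10000.00)(100.00) + (2375.00)(231.67) = 1550208.33 mm³
ΣAȳ = (10000.00)(25.00) + (2375.00)(16.67) = 289583.33 mm³
x̄ = 1550208.33 / 12375.00 = 125.27 mm
ȳ = 289583.33 / 12375.00 = 23.40 mm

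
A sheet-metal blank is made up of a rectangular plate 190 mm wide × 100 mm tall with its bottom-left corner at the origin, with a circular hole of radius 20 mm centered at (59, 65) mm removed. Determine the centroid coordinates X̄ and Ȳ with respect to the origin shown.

Part | A | x̄ᵢ | ȳᵢ | A·x̄ᵢ | A·ȳᵢ
plate | 19000.00 | 95.00 | 50.00 | 1805000.00 | 950000.00
hole | -1256.64 | 59.00 | 65.00 | -74141.59 | -81681.41
Σ | 17743.36 |  |  | 1730858.41 | 868318.59
X̄ = 1730858.41 / 17743.36 = 97.55 mm
Ȳ = 868318.59 / 17743.36 = 48.94 mm

X̄ = 97.55 mm, Ȳ = 48.94 mm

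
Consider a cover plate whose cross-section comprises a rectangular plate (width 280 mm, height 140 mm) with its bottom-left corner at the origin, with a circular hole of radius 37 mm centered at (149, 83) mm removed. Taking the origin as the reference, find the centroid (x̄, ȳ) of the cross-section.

plate: A = 280 × 140 = 39200.00, centroid at (140.00, 70.00).
hole: A = −π·37² = -4300.84, centroid at (149.00, 83.00).
ΣA = 34899.16 mm²
ΣAx̄ = (39200.00)(140.00) + (-4300.84)(149.00) = 4847174.79 mm³
ΣAȳ = (39200.00)(70.00) + (-4300.84)(83.00) = 2387030.25 mm³
x̄ = 4847174.79 / 34899.16 = 138.89 mm
ȳ = 2387030.25 / 34899.16 = 68.40 mm

x̄ = 138.89 mm, ȳ = 68.40 mm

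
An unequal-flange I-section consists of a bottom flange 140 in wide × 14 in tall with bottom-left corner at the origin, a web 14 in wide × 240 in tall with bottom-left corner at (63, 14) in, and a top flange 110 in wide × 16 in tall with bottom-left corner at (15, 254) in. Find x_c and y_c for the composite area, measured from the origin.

x_c = 70.00 in, y_c = 130.66 in

bottom flange: A = 140 × 14 = 1960.00, centroid at (70.00, 7.00).
web: A = 14 × 240 = 3360.00, centroid at (70.00, 134.00).
top flange: A = 110 × 16 = 1760.00, centroid at (70.00, 262.00).
ΣA = 7080.00 in²
ΣAx_c = (1960.00)(70.00) + (3360.00)(70.00) + (1760.00)(70.00) = 495600.00 in³
ΣAy_c = (1960.00)(7.00) + (3360.00)(134.00) + (1760.00)(262.00) = 925080.00 in³
x_c = 495600.00 / 7080.00 = 70.00 in
y_c = 925080.00 / 7080.00 = 130.66 in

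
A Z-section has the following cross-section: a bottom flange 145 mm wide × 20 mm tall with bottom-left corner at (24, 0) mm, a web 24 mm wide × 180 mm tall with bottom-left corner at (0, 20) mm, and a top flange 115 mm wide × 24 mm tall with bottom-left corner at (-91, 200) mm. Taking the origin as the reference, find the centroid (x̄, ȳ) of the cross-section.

x̄ = 23.97 mm, ȳ = 109.15 mm

bottom flange: A = 145 × 20 = 2900.00, centroid at (96.50, 10.00).
web: A = 24 × 180 = 4320.00, centroid at (12.00, 110.00).
top flange: A = 115 × 24 = 2760.00, centroid at (-33.50, 212.00).
ΣA = 9980.00 mm², ΣAx̄ = 239230.00 mm³, ΣAȳ = 1089320.00 mm³.
x̄ = 239230.00/9980.00 = 23.97 mm; ȳ = 1089320.00/9980.00 = 109.15 mm.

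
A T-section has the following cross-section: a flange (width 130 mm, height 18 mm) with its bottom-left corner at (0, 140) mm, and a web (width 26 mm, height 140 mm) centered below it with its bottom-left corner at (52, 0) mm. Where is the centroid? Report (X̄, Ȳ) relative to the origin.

X̄ = 65.00 mm, Ȳ = 100.91 mm

web: A = 26 × 140 = 3640.00, centroid at (65.00, 70.00).
flange: A = 130 × 18 = 2340.00, centroid at (65.00, 149.00).
ΣA = 5980.00 mm², ΣAX̄ = 388700.00 mm³, ΣAȲ = 603460.00 mm³.
X̄ = 388700.00/5980.00 = 65.00 mm; Ȳ = 603460.00/5980.00 = 100.91 mm.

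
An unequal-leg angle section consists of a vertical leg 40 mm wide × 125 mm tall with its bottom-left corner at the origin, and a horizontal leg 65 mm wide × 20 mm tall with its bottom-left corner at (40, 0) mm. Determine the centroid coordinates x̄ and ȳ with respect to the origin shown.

x̄ = 30.83 mm, ȳ = 51.67 mm

Part | A | x̄ᵢ | ȳᵢ | A·x̄ᵢ | A·ȳᵢ
vertical leg | 5000.00 | 20.00 | 62.50 | 100000.00 | 312500.00
horizontal leg | 1300.00 | 72.50 | 10.00 | 94250.00 | 13000.00
Σ | 6300.00 |  |  | 194250.00 | 325500.00
x̄ = 194250.00 / 6300.00 = 30.83 mm
ȳ = 325500.00 / 6300.00 = 51.67 mm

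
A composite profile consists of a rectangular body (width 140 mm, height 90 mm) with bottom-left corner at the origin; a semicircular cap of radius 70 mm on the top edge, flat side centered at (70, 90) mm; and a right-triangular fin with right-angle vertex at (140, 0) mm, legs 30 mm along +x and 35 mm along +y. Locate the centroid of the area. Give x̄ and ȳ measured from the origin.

Part | A | x̄ᵢ | ȳᵢ | A·x̄ᵢ | A·ȳᵢ
rectangular body | 12600.00 | 70.00 | 45.00 | 882000.00 | 567000.00
semicircular top | 7696.90 | 70.00 | 119.71 | 538783.14 | 921387.85
triangular fin | 525.00 | 150.00 | 11.67 | 78750.00 | 6125.00
Σ | 20821.90 |  |  | 1499533.14 | 1494512.85
x̄ = 1499533.14 / 20821.90 = 72.02 mm
ȳ = 1494512.85 / 20821.90 = 71.78 mm

x̄ = 72.02 mm, ȳ = 71.78 mm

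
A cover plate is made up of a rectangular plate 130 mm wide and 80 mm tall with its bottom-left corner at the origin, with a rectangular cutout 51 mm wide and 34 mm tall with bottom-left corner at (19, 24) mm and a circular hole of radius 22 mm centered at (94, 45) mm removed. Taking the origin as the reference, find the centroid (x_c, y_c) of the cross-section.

x_c = 63.80 mm, y_c = 38.69 mm

plate: A = 130 × 80 = 10400.00, centroid at (65.00, 40.00).
hole 1: A = −(51 × 34) = -1734.00, centroid at (44.50, 41.00).
hole 2: A = −π·22² = -1520.53, centroid at (94.00, 45.00).
ΣA = 7145.47 mm², ΣAx_c = 455907.10 mm³, ΣAy_c = 276482.11 mm³.
x_c = 455907.10/7145.47 = 63.80 mm; y_c = 276482.11/7145.47 = 38.69 mm.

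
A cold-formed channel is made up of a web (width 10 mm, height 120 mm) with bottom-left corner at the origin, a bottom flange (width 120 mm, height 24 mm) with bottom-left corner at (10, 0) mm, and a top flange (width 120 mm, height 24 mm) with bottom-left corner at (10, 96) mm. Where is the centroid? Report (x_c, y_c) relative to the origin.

web: A = 10 × 120 = 1200.00, centroid at (5.00, 60.00).
bottom flange: A = 120 × 24 = 2880.00, centroid at (70.00, 12.00).
top flange: A = 120 × 24 = 2880.00, centroid at (70.00, 108.00).
ΣA = 6960.00 mm², ΣAx_c = 409200.00 mm³, ΣAy_c = 417600.00 mm³.
x_c = 409200.00/6960.00 = 58.79 mm; y_c = 417600.00/6960.00 = 60.00 mm.

x_c = 58.79 mm, y_c = 60.00 mm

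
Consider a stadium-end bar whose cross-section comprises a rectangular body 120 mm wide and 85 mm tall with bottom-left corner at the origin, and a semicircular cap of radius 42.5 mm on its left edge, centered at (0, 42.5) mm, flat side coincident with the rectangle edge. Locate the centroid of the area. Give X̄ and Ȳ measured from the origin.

Part | A | x̄ᵢ | ȳᵢ | A·x̄ᵢ | A·ȳᵢ
rectangular body | 10200.00 | 60.00 | 42.50 | 612000.00 | 433500.00
semicircular end | 2837.25 | -18.04 | 42.50 | -51177.08 | 120583.16
Σ | 13037.25 |  |  | 560822.92 | 554083.16
X̄ = 560822.92 / 13037.25 = 43.02 mm
Ȳ = 554083.16 / 13037.25 = 42.50 mm

X̄ = 43.02 mm, Ȳ = 42.50 mm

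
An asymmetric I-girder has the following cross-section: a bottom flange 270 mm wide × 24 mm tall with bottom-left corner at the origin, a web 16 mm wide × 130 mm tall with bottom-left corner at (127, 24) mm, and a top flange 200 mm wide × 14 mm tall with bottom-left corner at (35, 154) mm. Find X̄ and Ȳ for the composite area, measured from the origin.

X̄ = 135.00 mm, Ȳ = 62.82 mm

bottom flange: A = 270 × 24 = 6480.00, centroid at (135.00, 12.00).
web: A = 16 × 130 = 2080.00, centroid at (135.00, 89.00).
top flange: A = 200 × 14 = 2800.00, centroid at (135.00, 161.00).
ΣA = 11360.00 mm²
ΣAX̄ = (6480.00)(135.00) + (2080.00)(135.00) + (2800.00)(135.00) = 1533600.00 mm³
ΣAȲ = (6480.00)(12.00) + (2080.00)(89.00) + (2800.00)(161.00) = 713680.00 mm³
X̄ = 1533600.00 / 11360.00 = 135.00 mm
Ȳ = 713680.00 / 11360.00 = 62.82 mm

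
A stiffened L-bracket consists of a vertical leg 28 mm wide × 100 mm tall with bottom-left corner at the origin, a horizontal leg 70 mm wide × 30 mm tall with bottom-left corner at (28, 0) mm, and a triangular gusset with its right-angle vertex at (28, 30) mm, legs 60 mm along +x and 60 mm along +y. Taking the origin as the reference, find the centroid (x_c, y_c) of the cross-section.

x_c = 38.49 mm, y_c = 39.03 mm

Part | A | x̄ᵢ | ȳᵢ | A·x̄ᵢ | A·ȳᵢ
vertical leg | 2800.00 | 14.00 | 50.00 | 39200.00 | 140000.00
horizontal leg | 2100.00 | 63.00 | 15.00 | 132300.00 | 31500.00
gusset | 1800.00 | 48.00 | 50.00 | 86400.00 | 90000.00
Σ | 6700.00 |  |  | 257900.00 | 261500.00
x_c = 257900.00 / 6700.00 = 38.49 mm
y_c = 261500.00 / 6700.00 = 39.03 mm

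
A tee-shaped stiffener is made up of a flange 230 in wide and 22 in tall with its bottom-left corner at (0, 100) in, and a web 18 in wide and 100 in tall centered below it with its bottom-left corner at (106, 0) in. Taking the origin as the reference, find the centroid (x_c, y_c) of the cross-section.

x_c = 115.00 in, y_c = 94.99 in

web: A = 18 × 100 = 1800.00, centroid at (115.00, 50.00).
flange: A = 230 × 22 = 5060.00, centroid at (115.00, 111.00).
ΣA = 6860.00 in²
ΣAx_c = (1800.00)(115.00) + (5060.00)(115.00) = 788900.00 in³
ΣAy_c = (1800.00)(50.00) + (5060.00)(111.00) = 651660.00 in³
x_c = 788900.00 / 6860.00 = 115.00 in
y_c = 651660.00 / 6860.00 = 94.99 in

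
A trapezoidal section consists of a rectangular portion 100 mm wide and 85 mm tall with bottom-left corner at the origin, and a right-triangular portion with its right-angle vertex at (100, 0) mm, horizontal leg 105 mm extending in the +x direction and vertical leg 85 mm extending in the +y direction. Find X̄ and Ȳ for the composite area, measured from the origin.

X̄ = 79.26 mm, Ȳ = 37.62 mm

Part | A | x̄ᵢ | ȳᵢ | A·x̄ᵢ | A·ȳᵢ
rectangular portion | 8500.00 | 50.00 | 42.50 | 425000.00 | 361250.00
triangular portion | 4462.50 | 135.00 | 28.33 | 602437.50 | 126437.50
Σ | 12962.50 |  |  | 1027437.50 | 487687.50
X̄ = 1027437.50 / 12962.50 = 79.26 mm
Ȳ = 487687.50 / 12962.50 = 37.62 mm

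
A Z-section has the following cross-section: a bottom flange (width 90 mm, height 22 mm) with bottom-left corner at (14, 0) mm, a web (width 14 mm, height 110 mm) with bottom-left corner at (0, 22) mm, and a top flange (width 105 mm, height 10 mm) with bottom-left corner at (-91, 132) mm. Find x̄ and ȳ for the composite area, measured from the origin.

bottom flange: A = 90 × 22 = 1980.00, centroid at (59.00, 11.00).
web: A = 14 × 110 = 1540.00, centroid at (7.00, 77.00).
top flange: A = 105 × 10 = 1050.00, centroid at (-38.50, 137.00).
ΣA = 4570.00 mm², ΣAx̄ = 87175.00 mm³, ΣAȳ = 284210.00 mm³.
x̄ = 87175.00/4570.00 = 19.08 mm; ȳ = 284210.00/4570.00 = 62.19 mm.

x̄ = 19.08 mm, ȳ = 62.19 mm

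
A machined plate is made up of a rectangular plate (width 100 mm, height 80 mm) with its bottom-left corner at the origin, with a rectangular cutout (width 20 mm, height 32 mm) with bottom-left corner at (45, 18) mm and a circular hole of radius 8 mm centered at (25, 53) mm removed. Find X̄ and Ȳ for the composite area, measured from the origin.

plate: A = 100 × 80 = 8000.00, centroid at (50.00, 40.00).
hole 1: A = −(20 × 32) = -640.00, centroid at (55.00, 34.00).
hole 2: A = −π·8² = -201.06, centroid at (25.00, 53.00).
ΣA = 7158.94 mm², ΣAX̄ = 359773.45 mm³, ΣAȲ = 287583.72 mm³.
X̄ = 359773.45/7158.94 = 50.26 mm; Ȳ = 287583.72/7158.94 = 40.17 mm.

X̄ = 50.26 mm, Ȳ = 40.17 mm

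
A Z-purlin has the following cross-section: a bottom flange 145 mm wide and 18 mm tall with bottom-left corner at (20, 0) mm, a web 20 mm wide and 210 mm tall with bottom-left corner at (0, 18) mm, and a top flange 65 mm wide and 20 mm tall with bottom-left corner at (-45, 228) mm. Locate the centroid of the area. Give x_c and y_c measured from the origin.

bottom flange: A = 145 × 18 = 2610.00, centroid at (92.50, 9.00).
web: A = 20 × 210 = 4200.00, centroid at (10.00, 123.00).
top flange: A = 65 × 20 = 1300.00, centroid at (-12.50, 238.00).
ΣA = 8110.00 mm², ΣAx_c = 267175.00 mm³, ΣAy_c = 849490.00 mm³.
x_c = 267175.00/8110.00 = 32.94 mm; y_c = 849490.00/8110.00 = 104.75 mm.

x_c = 32.94 mm, y_c = 104.75 mm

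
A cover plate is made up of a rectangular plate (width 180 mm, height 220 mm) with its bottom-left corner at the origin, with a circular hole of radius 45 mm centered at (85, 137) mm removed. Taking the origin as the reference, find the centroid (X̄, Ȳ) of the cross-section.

X̄ = 90.96 mm, Ȳ = 104.83 mm

plate: A = 180 × 220 = 39600.00, centroid at (90.00, 110.00).
hole: A = −π·45² = -6361.73, centroid at (85.00, 137.00).
ΣA = 33238.27 mm², ΣAX̄ = 3023253.36 mm³, ΣAȲ = 3484443.66 mm³.
X̄ = 3023253.36/33238.27 = 90.96 mm; Ȳ = 3484443.66/33238.27 = 104.83 mm.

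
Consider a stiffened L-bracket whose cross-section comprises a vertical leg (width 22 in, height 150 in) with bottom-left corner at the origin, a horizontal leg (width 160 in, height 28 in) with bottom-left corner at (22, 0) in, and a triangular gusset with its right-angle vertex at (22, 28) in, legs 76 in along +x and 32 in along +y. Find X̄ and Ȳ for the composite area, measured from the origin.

vertical leg: A = 22 × 150 = 3300.00, centroid at (11.00, 75.00).
horizontal leg: A = 160 × 28 = 4480.00, centroid at (102.00, 14.00).
gusset: A = ½·76·32 = 1216.00, centroid at (47.33, 38.67).
ΣA = 8996.00 in²
ΣAX̄ = (3300.00)(11.00) + (4480.00)(102.00) + (1216.00)(47.33) = 550817.33 in³
ΣAȲ = (3300.00)(75.00) + (4480.00)(14.00) + (1216.00)(38.67) = 357238.67 in³
X̄ = 550817.33 / 8996.00 = 61.23 in
Ȳ = 357238.67 / 8996.00 = 39.71 in

X̄ = 61.23 in, Ȳ = 39.71 in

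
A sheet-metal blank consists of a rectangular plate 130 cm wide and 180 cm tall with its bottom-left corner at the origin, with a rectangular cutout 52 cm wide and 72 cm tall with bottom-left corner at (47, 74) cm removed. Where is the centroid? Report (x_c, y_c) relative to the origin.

x_c = 63.48 cm, y_c = 86.19 cm

plate: A = 130 × 180 = 23400.00, centroid at (65.00, 90.00).
hole: A = −(52 × 72) = -3744.00, centroid at (73.00, 110.00).
ΣA = 19656.00 cm²
ΣAx_c = (23400.00)(65.00) + (-3744.00)(73.00) = 1247688.00 cm³
ΣAy_c = (23400.00)(90.00) + (-3744.00)(110.00) = 1694160.00 cm³
x_c = 1247688.00 / 19656.00 = 63.48 cm
y_c = 1694160.00 / 19656.00 = 86.19 cm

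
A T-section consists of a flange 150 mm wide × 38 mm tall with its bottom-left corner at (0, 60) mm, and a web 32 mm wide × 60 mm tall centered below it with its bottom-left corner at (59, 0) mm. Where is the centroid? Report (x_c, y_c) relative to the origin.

x_c = 75.00 mm, y_c = 66.65 mm

Part | A | x̄ᵢ | ȳᵢ | A·x̄ᵢ | A·ȳᵢ
web | 1920.00 | 75.00 | 30.00 | 144000.00 | 57600.00
flange | 5700.00 | 75.00 | 79.00 | 427500.00 | 450300.00
Σ | 7620.00 |  |  | 571500.00 | 507900.00
x_c = 571500.00 / 7620.00 = 75.00 mm
y_c = 507900.00 / 7620.00 = 66.65 mm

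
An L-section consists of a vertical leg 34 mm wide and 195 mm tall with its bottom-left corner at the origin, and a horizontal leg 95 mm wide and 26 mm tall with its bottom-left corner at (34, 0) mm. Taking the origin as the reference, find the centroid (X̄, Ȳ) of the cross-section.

Part | A | x̄ᵢ | ȳᵢ | A·x̄ᵢ | A·ȳᵢ
vertical leg | 6630.00 | 17.00 | 97.50 | 112710.00 | 646425.00
horizontal leg | 2470.00 | 81.50 | 13.00 | 201305.00 | 32110.00
Σ | 9100.00 |  |  | 314015.00 | 678535.00
X̄ = 314015.00 / 9100.00 = 34.51 mm
Ȳ = 678535.00 / 9100.00 = 74.56 mm

X̄ = 34.51 mm, Ȳ = 74.56 mm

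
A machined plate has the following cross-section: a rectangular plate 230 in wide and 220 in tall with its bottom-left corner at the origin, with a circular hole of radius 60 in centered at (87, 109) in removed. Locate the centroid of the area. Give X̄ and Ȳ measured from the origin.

X̄ = 123.06 in, Ȳ = 110.29 in

Part | A | x̄ᵢ | ȳᵢ | A·x̄ᵢ | A·ȳᵢ
plate | 50600.00 | 115.00 | 110.00 | 5819000.00 | 5566000.00
hole | -11309.73 | 87.00 | 109.00 | -983946.82 | -1232760.96
Σ | 39290.27 |  |  | 4835053.18 | 4333239.04
X̄ = 4835053.18 / 39290.27 = 123.06 in
Ȳ = 4333239.04 / 39290.27 = 110.29 in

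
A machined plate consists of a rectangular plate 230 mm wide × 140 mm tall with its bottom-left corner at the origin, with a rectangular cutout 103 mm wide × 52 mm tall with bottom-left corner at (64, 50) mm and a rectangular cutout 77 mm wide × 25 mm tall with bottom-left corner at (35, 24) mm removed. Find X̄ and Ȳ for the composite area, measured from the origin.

X̄ = 118.10 mm, Ȳ = 71.30 mm

plate: A = 230 × 140 = 32200.00, centroid at (115.00, 70.00).
hole 1: A = −(103 × 52) = -5356.00, centroid at (115.50, 76.00).
hole 2: A = −(77 × 25) = -1925.00, centroid at (73.50, 36.50).
ΣA = 24919.00 mm²
ΣAX̄ = (32200.00)(115.00) + (-5356.00)(115.50) + (-1925.00)(73.50) = 2942894.50 mm³
ΣAȲ = (32200.00)(70.00) + (-5356.00)(76.00) + (-1925.00)(36.50) = 1776681.50 mm³
X̄ = 2942894.50 / 24919.00 = 118.10 mm
Ȳ = 1776681.50 / 24919.00 = 71.30 mm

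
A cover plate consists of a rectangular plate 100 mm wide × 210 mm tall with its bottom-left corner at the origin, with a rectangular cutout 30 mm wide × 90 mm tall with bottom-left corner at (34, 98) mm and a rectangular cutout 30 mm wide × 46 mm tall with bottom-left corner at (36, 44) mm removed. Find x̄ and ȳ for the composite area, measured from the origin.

x̄ = 50.08 mm, ȳ = 102.04 mm

plate: A = 100 × 210 = 21000.00, centroid at (50.00, 105.00).
hole 1: A = −(30 × 90) = -2700.00, centroid at (49.00, 143.00).
hole 2: A = −(30 × 46) = -1380.00, centroid at (51.00, 67.00).
ΣA = 16920.00 mm²
ΣAx̄ = (21000.00)(50.00) + (-2700.00)(49.00) + (-1380.00)(51.00) = 847320.00 mm³
ΣAȳ = (21000.00)(105.00) + (-2700.00)(143.00) + (-1380.00)(67.00) = 1726440.00 mm³
x̄ = 847320.00 / 16920.00 = 50.08 mm
ȳ = 1726440.00 / 16920.00 = 102.04 mm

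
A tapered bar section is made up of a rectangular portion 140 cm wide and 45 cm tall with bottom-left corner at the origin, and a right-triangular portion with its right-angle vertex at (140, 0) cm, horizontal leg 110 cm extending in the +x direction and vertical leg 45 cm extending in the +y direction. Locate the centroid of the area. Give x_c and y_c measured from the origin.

rectangular portion: A = 140 × 45 = 6300.00, centroid at (70.00, 22.50).
triangular portion: A = ½·110·45 = 2475.00, centroid at (176.67, 15.00).
ΣA = 8775.00 cm², ΣAx_c = 878250.00 cm³, ΣAy_c = 178875.00 cm³.
x_c = 878250.00/8775.00 = 100.09 cm; y_c = 178875.00/8775.00 = 20.38 cm.

x_c = 100.09 cm, y_c = 20.38 cm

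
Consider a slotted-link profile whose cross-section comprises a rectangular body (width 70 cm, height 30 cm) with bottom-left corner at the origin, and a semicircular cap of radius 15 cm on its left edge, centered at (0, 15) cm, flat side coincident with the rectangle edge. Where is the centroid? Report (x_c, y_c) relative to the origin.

rectangular body: A = 70 × 30 = 2100.00, centroid at (35.00, 15.00).
semicircular end: A = ½π·15² = 353.43, centroid at (-6.37, 15.00).
ΣA = 2453.43 cm², ΣAx_c = 71250.00 cm³, ΣAy_c = 36801.44 cm³.
x_c = 71250.00/2453.43 = 29.04 cm; y_c = 36801.44/2453.43 = 15.00 cm.

x_c = 29.04 cm, y_c = 15.00 cm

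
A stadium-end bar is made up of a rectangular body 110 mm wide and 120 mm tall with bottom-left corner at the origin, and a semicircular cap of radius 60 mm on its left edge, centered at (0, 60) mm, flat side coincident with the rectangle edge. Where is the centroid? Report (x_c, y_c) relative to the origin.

x_c = 30.87 mm, y_c = 60.00 mm

rectangular body: A = 110 × 120 = 13200.00, centroid at (55.00, 60.00).
semicircular end: A = ½π·60² = 5654.87, centroid at (-25.46, 60.00).
ΣA = 18854.87 mm², ΣAx_c = 582000.00 mm³, ΣAy_c = 1131292.01 mm³.
x_c = 582000.00/18854.87 = 30.87 mm; y_c = 1131292.01/18854.87 = 60.00 mm.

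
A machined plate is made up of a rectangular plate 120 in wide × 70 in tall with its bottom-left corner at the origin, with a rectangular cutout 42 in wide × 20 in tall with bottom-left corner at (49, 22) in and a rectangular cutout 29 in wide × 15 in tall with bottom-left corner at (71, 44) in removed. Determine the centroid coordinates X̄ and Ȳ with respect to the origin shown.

X̄ = 57.26 in, Ȳ = 34.35 in

plate: A = 120 × 70 = 8400.00, centroid at (60.00, 35.00).
hole 1: A = −(42 × 20) = -840.00, centroid at (70.00, 32.00).
hole 2: A = −(29 × 15) = -435.00, centroid at (85.50, 51.50).
ΣA = 7125.00 in²
ΣAX̄ = (8400.00)(60.00) + (-840.00)(70.00) + (-435.00)(85.50) = 408007.50 in³
ΣAȲ = (8400.00)(35.00) + (-840.00)(32.00) + (-435.00)(51.50) = 244717.50 in³
X̄ = 408007.50 / 7125.00 = 57.26 in
Ȳ = 244717.50 / 7125.00 = 34.35 in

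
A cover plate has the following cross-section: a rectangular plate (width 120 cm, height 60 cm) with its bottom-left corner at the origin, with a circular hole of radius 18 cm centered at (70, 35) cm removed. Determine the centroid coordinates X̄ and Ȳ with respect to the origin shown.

plate: A = 120 × 60 = 7200.00, centroid at (60.00, 30.00).
hole: A = −π·18² = -1017.88, centroid at (70.00, 35.00).
ΣA = 6182.12 cm²
ΣAX̄ = (7200.00)(60.00) + (-1017.88)(70.00) = 360748.68 cm³
ΣAȲ = (7200.00)(30.00) + (-1017.88)(35.00) = 180374.34 cm³
X̄ = 360748.68 / 6182.12 = 58.35 cm
Ȳ = 180374.34 / 6182.12 = 29.18 cm

X̄ = 58.35 cm, Ȳ = 29.18 cm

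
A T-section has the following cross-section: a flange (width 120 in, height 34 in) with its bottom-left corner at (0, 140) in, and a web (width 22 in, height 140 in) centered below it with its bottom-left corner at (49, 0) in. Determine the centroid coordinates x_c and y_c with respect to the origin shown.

web: A = 22 × 140 = 3080.00, centroid at (60.00, 70.00).
flange: A = 120 × 34 = 4080.00, centroid at (60.00, 157.00).
ΣA = 7160.00 in², ΣAx_c = 429600.00 in³, ΣAy_c = 856160.00 in³.
x_c = 429600.00/7160.00 = 60.00 in; y_c = 856160.00/7160.00 = 119.58 in.

x_c = 60.00 in, y_c = 119.58 in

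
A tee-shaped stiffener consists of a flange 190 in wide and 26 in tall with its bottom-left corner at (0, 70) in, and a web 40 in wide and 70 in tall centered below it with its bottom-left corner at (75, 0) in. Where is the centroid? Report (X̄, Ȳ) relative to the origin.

Part | A | x̄ᵢ | ȳᵢ | A·x̄ᵢ | A·ȳᵢ
web | 2800.00 | 95.00 | 35.00 | 266000.00 | 98000.00
flange | 4940.00 | 95.00 | 83.00 | 469300.00 | 410020.00
Σ | 7740.00 |  |  | 735300.00 | 508020.00
X̄ = 735300.00 / 7740.00 = 95.00 in
Ȳ = 508020.00 / 7740.00 = 65.64 in

X̄ = 95.00 in, Ȳ = 65.64 in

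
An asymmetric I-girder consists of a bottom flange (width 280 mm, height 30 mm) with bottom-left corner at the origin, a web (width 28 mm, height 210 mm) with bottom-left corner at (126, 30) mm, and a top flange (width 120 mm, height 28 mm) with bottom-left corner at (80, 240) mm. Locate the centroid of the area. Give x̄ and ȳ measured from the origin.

x̄ = 140.00 mm, ȳ = 100.52 mm

bottom flange: A = 280 × 30 = 8400.00, centroid at (140.00, 15.00).
web: A = 28 × 210 = 5880.00, centroid at (140.00, 135.00).
top flange: A = 120 × 28 = 3360.00, centroid at (140.00, 254.00).
ΣA = 17640.00 mm²
ΣAx̄ = (8400.00)(140.00) + (5880.00)(140.00) + (3360.00)(140.00) = 2469600.00 mm³
ΣAȳ = (8400.00)(15.00) + (5880.00)(135.00) + (3360.00)(254.00) = 1773240.00 mm³
x̄ = 2469600.00 / 17640.00 = 140.00 mm
ȳ = 1773240.00 / 17640.00 = 100.52 mm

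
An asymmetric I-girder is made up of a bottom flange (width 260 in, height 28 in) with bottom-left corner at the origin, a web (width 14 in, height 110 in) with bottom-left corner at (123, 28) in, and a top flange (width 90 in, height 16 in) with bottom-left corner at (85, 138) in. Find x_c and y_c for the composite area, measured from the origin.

x_c = 130.00 in, y_c = 42.88 in

bottom flange: A = 260 × 28 = 7280.00, centroid at (130.00, 14.00).
web: A = 14 × 110 = 1540.00, centroid at (130.00, 83.00).
top flange: A = 90 × 16 = 1440.00, centroid at (130.00, 146.00).
ΣA = 10260.00 in²
ΣAx_c = (7280.00)(130.00) + (1540.00)(130.00) + (1440.00)(130.00) = 1333800.00 in³
ΣAy_c = (7280.00)(14.00) + (1540.00)(83.00) + (1440.00)(146.00) = 439980.00 in³
x_c = 1333800.00 / 10260.00 = 130.00 in
y_c = 439980.00 / 10260.00 = 42.88 in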